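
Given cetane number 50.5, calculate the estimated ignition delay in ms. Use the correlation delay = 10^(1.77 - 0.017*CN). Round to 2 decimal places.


delay = 10^(1.77 - 0.017*CN)
Exponent = 1.77 - 0.017*50.5 = 0.9115
delay = 10^0.9115 = 8.16 ms


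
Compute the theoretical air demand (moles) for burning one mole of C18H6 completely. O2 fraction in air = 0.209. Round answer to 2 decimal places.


Balanced combustion: C18H6 + 19.5 O2 -> 18 CO2 + 3 H2O
O2 needed = C + H/4 = 18 + 6/4 = 19.50 moles
Air moles = O2 / 0.209 = 19.50 / 0.209 = 93.30 moles air


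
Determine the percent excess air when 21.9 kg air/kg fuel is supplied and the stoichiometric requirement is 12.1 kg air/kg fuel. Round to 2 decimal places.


Excess air = actual - stoichiometric = 21.9 - 12.1 = 9.80 kg/kg fuel
Excess air % = (excess / stoich) * 100 = (9.80 / 12.1) * 100 = 80.99%


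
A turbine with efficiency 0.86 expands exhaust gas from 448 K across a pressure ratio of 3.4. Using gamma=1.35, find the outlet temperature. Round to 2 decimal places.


T_out = T_in * (1 - eta * (1 - PR^(-(gamma-1)/gamma)))
Exponent = -(1.35-1)/1.35 = -0.25925926
PR^exp = 3.4^(-0.25925926) = 0.72813041
Factor = 1 - 0.86*(1 - 0.72813041) = 0.76619215
T_out = 448 * 0.76619215 = 343.25 K


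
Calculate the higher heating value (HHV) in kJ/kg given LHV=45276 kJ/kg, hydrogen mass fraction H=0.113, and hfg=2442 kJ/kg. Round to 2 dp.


HHV = LHV + hfg * 9 * H
Water addition = 2442 * 9 * 0.113 = 2483.514 kJ/kg
HHV = 45276 + 2483.514 = 47759.51 kJ/kg


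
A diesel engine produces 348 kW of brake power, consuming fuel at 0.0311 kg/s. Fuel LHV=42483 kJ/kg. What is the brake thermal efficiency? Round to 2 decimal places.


eta_BTE = (BP / (mf * LHV)) * 100
Denominator = 0.0311 * 42483 = 1321.2213 kW
eta_BTE = (348 / 1321.2213) * 100 = 26.34%


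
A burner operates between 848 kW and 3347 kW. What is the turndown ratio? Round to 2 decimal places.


TDR = Q_max / Q_min
TDR = 3347 / 848 = 3.95


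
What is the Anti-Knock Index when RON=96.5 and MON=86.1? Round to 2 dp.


AKI = (RON + MON) / 2
AKI = (96.5 + 86.1) / 2
AKI = 182.6 / 2 = 91.30


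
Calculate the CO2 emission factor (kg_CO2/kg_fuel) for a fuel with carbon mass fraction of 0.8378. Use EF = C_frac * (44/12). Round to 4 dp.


EF = C_frac * (M_CO2 / M_C)
EF = 0.8378 * (44/12)
EF = 0.8378 * 3.666667 = 3.0719 kg_CO2/kg_fuel


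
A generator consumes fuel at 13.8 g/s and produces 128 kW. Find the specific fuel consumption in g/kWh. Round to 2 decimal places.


SFC = (mf / BP) * 3600
Rate = 13.8 / 128 = 0.107813 g/(s*kW)
SFC = 0.107813 * 3600 = 388.13 g/kWh


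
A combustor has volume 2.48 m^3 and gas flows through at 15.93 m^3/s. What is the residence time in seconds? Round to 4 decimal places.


tau = V / Q_flow
tau = 2.48 / 15.93 = 0.1557 s


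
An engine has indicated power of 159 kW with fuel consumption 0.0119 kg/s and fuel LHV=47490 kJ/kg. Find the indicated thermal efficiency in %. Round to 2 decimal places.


eta_ith = (IP / (mf * LHV)) * 100
Denominator = 0.0119 * 47490 = 565.1310 kW
eta_ith = (159 / 565.1310) * 100 = 28.14%


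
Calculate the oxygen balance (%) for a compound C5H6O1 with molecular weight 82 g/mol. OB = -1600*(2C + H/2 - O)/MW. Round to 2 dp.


OB = -1600 * (2C + H/2 - O) / MW
Inner = 2*5 + 6/2 - 1 = 12.00
OB = -1600 * 12.00 / 82 = -234.15%


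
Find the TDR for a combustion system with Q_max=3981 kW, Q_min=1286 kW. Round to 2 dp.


TDR = Q_max / Q_min
TDR = 3981 / 1286 = 3.10


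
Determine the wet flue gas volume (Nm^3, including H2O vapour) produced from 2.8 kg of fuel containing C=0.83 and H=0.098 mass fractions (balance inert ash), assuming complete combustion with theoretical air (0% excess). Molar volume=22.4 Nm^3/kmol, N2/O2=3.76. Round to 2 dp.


Per kg fuel: CO2 = (C/12 kmol)*22.4 = (0.83/12)*22.4 = 1.54933 Nm^3
Per kg fuel: H2O = (H/2 kmol)*22.4 = (0.098/2)*22.4 = 1.09760 Nm^3
O2 needed per kg fuel = C/12 + H/4 = 0.83/12 + 0.098/4 = 0.09366667 kmol
Per kg fuel: N2 = O2*3.76*22.4 = 0.09366667*3.76*22.4 = 7.88898 Nm^3
Total per kg = 1.54933 + 1.09760 + 7.88898 = 10.53591 Nm^3
Total = 10.53591 * 2.8 = 29.50 Nm^3


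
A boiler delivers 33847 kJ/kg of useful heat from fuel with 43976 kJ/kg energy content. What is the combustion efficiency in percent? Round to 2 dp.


Efficiency = (Q_useful / Q_fuel) * 100
Efficiency = (33847 / 43976) * 100
Efficiency = 0.7697 * 100 = 76.97%


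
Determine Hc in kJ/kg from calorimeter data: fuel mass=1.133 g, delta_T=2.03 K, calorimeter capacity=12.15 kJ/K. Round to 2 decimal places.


Hc = C_cal * delta_T / m_fuel
Q_released = 12.15 * 2.03 = 24.6645 kJ
m_fuel = 1.133 g = 1.133/1000 kg = 0.001133 kg
Hc = 24.6645 / 0.001133 = 21769.20 kJ/kg


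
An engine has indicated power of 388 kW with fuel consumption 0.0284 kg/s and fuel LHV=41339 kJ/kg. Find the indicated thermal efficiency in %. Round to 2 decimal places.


eta_ith = (IP / (mf * LHV)) * 100
Denominator = 0.0284 * 41339 = 1174.0276 kW
eta_ith = (388 / 1174.0276) * 100 = 33.05%


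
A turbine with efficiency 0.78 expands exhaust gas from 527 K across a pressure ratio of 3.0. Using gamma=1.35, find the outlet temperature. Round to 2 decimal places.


T_out = T_in * (1 - eta * (1 - PR^(-(gamma-1)/gamma)))
Exponent = -(1.35-1)/1.35 = -0.25925926
PR^exp = 3.0^(-0.25925926) = 0.75214556
Factor = 1 - 0.78*(1 - 0.75214556) = 0.80667354
T_out = 527 * 0.80667354 = 425.12 K


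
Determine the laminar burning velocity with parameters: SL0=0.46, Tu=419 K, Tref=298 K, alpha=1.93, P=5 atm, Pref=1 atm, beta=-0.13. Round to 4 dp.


SL = SL0 * (Tu/Tref)^alpha * (P/Pref)^beta
T ratio = 419/298 = 1.40604027
(T ratio)^alpha = 1.40604027^1.93 = 1.930348
(P/Pref)^beta = 5^(-0.13) = 0.811211
SL = 0.46 * 1.930348 * 0.811211 = 0.7203 m/s


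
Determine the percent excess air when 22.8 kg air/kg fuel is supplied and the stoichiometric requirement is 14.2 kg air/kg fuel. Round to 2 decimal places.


Excess air = actual - stoichiometric = 22.8 - 14.2 = 8.60 kg/kg fuel
Excess air % = (excess / stoich) * 100 = (8.60 / 14.2) * 100 = 60.56%


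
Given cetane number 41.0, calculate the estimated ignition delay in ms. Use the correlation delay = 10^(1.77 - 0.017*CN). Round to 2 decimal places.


delay = 10^(1.77 - 0.017*CN)
Exponent = 1.77 - 0.017*41.0 = 1.0730
delay = 10^1.0730 = 11.83 ms


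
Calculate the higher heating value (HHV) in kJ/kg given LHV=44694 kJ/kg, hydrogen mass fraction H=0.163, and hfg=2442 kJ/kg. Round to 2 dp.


HHV = LHV + hfg * 9 * H
Water addition = 2442 * 9 * 0.163 = 3582.414 kJ/kg
HHV = 44694 + 3582.414 = 48276.41 kJ/kg


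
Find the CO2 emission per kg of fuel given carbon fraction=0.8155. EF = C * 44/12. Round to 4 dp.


EF = C_frac * (M_CO2 / M_C)
EF = 0.8155 * (44/12)
EF = 0.8155 * 3.666667 = 2.9902 kg_CO2/kg_fuel


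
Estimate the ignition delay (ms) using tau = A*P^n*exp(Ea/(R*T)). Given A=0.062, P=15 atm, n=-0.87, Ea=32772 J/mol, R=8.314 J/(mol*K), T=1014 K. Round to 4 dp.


tau = A * P^n * exp(Ea/(R*T))
P^n = 15^(-0.87) = 0.09479831
Ea/(R*T) = 32772/(8.314*1014) = 3.887362
exp(Ea/(R*T)) = 48.782024
tau = 0.062 * 0.09479831 * 48.782024 = 0.2867 ms


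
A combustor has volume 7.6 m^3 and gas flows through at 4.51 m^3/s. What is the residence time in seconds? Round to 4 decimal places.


tau = V / Q_flow
tau = 7.6 / 4.51 = 1.6851 s


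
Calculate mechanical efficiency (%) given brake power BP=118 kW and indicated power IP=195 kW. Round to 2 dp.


eta_mech = (BP / IP) * 100
Ratio = 118 / 195 = 0.6051
eta_mech = 0.6051 * 100 = 60.51%


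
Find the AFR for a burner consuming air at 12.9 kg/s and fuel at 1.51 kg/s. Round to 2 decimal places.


AFR = m_air / m_fuel
AFR = 12.9 / 1.51 = 8.54


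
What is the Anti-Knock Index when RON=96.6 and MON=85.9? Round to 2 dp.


AKI = (RON + MON) / 2
AKI = (96.6 + 85.9) / 2
AKI = 182.5 / 2 = 91.25


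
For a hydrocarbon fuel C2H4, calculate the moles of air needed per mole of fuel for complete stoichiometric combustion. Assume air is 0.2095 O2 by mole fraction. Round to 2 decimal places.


Balanced combustion: C2H4 + 3 O2 -> 2 CO2 + 2 H2O
O2 needed = C + H/4 = 2 + 4/4 = 3.00 moles
Air moles = O2 / 0.2095 = 3.00 / 0.2095 = 14.32 moles air


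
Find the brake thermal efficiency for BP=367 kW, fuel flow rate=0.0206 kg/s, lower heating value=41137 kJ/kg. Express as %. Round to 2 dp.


eta_BTE = (BP / (mf * LHV)) * 100
Denominator = 0.0206 * 41137 = 847.4222 kW
eta_BTE = (367 / 847.4222) * 100 = 43.31%


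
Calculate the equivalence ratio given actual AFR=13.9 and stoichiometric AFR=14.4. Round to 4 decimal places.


phi = AFR_stoich / AFR_actual
phi = 14.4 / 13.9 = 1.0360


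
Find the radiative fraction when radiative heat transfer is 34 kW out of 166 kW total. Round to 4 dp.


f_rad = Q_rad / Q_total
f_rad = 34 / 166 = 0.2048


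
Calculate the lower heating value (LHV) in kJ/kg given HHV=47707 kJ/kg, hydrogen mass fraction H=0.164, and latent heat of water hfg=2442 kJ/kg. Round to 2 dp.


LHV = HHV - hfg * 9 * H
Water correction = 2442 * 9 * 0.164 = 3604.392 kJ/kg
LHV = 47707 - 3604.392 = 44102.61 kJ/kg


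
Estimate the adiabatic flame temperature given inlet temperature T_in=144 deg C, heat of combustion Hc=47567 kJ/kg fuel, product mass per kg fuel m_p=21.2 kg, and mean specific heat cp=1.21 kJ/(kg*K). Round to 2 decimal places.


T_ad = T_in + Hc / (m_p * cp)
Denominator = 21.2 * 1.21 = 25.6520
Temperature rise = 47567 / 25.6520 = 1854.32 K
T_ad = 144 + 1854.32 = 1998.32 deg C


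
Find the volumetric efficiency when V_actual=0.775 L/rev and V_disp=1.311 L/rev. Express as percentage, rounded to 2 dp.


eta_v = (V_actual / V_disp) * 100
Ratio = 0.775 / 1.311 = 0.5912
eta_v = 0.5912 * 100 = 59.12%


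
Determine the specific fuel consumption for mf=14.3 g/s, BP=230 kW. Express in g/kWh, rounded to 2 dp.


SFC = (mf / BP) * 3600
Rate = 14.3 / 230 = 0.062174 g/(s*kW)
SFC = 0.062174 * 3600 = 223.83 g/kWh


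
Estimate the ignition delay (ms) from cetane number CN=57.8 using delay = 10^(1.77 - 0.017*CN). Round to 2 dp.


delay = 10^(1.77 - 0.017*CN)
Exponent = 1.77 - 0.017*57.8 = 0.7874
delay = 10^0.7874 = 6.13 ms


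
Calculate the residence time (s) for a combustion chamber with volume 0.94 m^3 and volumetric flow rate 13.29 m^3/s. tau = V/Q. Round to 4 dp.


tau = V / Q_flow
tau = 0.94 / 13.29 = 0.0707 s


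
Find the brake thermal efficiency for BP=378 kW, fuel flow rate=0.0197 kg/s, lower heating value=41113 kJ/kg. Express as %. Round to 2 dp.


eta_BTE = (BP / (mf * LHV)) * 100
Denominator = 0.0197 * 41113 = 809.9261 kW
eta_BTE = (378 / 809.9261) * 100 = 46.67%


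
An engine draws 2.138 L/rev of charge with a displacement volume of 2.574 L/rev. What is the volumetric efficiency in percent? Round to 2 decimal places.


eta_v = (V_actual / V_disp) * 100
Ratio = 2.138 / 2.574 = 0.8306
eta_v = 0.8306 * 100 = 83.06%


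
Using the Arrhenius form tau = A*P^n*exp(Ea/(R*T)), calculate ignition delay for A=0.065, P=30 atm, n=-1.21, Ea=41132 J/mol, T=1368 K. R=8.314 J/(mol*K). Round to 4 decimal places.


tau = A * P^n * exp(Ea/(R*T))
P^n = 30^(-1.21) = 0.01631861
Ea/(R*T) = 41132/(8.314*1368) = 3.616460
exp(Ea/(R*T)) = 37.205640
tau = 0.065 * 0.01631861 * 37.205640 = 0.0395 ms


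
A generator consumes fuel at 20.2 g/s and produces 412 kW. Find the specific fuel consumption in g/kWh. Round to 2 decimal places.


SFC = (mf / BP) * 3600
Rate = 20.2 / 412 = 0.049029 g/(s*kW)
SFC = 0.049029 * 3600 = 176.50 g/kWh


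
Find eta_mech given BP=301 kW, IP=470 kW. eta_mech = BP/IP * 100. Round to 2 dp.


eta_mech = (BP / IP) * 100
Ratio = 301 / 470 = 0.6404
eta_mech = 0.6404 * 100 = 64.04%


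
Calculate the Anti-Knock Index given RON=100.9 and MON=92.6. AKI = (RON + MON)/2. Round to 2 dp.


AKI = (RON + MON) / 2
AKI = (100.9 + 92.6) / 2
AKI = 193.5 / 2 = 96.75


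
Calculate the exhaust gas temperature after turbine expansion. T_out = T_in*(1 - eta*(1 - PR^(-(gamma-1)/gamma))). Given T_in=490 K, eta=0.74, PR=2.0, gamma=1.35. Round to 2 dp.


T_out = T_in * (1 - eta * (1 - PR^(-(gamma-1)/gamma)))
Exponent = -(1.35-1)/1.35 = -0.25925926
PR^exp = 2.0^(-0.25925926) = 0.83551680
Factor = 1 - 0.74*(1 - 0.83551680) = 0.87828243
T_out = 490 * 0.87828243 = 430.36 K


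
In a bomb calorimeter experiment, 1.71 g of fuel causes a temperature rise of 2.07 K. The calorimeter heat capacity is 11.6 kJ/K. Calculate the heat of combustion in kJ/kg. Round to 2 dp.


Hc = C_cal * delta_T / m_fuel
Q_released = 11.6 * 2.07 = 24.0120 kJ
m_fuel = 1.71 g = 1.71/1000 kg = 0.001710 kg
Hc = 24.0120 / 0.001710 = 14042.11 kJ/kg


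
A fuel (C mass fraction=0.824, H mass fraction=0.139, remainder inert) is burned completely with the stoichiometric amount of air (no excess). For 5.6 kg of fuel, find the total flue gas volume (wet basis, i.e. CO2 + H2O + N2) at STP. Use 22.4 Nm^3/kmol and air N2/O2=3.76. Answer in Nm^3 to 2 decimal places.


Per kg fuel: CO2 = (C/12 kmol)*22.4 = (0.824/12)*22.4 = 1.53813 Nm^3
Per kg fuel: H2O = (H/2 kmol)*22.4 = (0.139/2)*22.4 = 1.55680 Nm^3
O2 needed per kg fuel = C/12 + H/4 = 0.824/12 + 0.139/4 = 0.10341667 kmol
Per kg fuel: N2 = O2*3.76*22.4 = 0.10341667*3.76*22.4 = 8.71017 Nm^3
Total per kg = 1.53813 + 1.55680 + 8.71017 = 11.80510 Nm^3
Total = 11.80510 * 5.6 = 66.11 Nm^3


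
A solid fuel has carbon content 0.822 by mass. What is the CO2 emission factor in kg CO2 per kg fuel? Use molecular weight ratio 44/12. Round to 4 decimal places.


EF = C_frac * (M_CO2 / M_C)
EF = 0.822 * (44/12)
EF = 0.822 * 3.666667 = 3.0140 kg_CO2/kg_fuel


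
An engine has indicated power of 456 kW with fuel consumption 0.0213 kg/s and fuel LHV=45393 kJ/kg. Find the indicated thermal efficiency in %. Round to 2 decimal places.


eta_ith = (IP / (mf * LHV)) * 100
Denominator = 0.0213 * 45393 = 966.8709 kW
eta_ith = (456 / 966.8709) * 100 = 47.16%


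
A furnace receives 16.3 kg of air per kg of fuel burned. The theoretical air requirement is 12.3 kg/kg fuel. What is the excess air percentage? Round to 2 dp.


Excess air = actual - stoichiometric = 16.3 - 12.3 = 4.00 kg/kg fuel
Excess air % = (excess / stoich) * 100 = (4.00 / 12.3) * 100 = 32.52%


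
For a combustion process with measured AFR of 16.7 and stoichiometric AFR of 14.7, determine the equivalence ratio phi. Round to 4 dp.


phi = AFR_stoich / AFR_actual
phi = 14.7 / 16.7 = 0.8802


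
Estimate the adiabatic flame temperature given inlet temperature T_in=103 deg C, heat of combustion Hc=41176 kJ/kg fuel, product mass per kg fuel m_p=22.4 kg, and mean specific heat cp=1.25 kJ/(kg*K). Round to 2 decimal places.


T_ad = T_in + Hc / (m_p * cp)
Denominator = 22.4 * 1.25 = 28.0000
Temperature rise = 41176 / 28.0000 = 1470.57 K
T_ad = 103 + 1470.57 = 1573.57 deg C


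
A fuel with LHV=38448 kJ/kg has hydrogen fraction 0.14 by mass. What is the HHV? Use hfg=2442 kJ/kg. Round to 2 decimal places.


HHV = LHV + hfg * 9 * H
Water addition = 2442 * 9 * 0.14 = 3076.920 kJ/kg
HHV = 38448 + 3076.920 = 41524.92 kJ/kg


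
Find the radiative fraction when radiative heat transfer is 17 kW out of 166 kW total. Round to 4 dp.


f_rad = Q_rad / Q_total
f_rad = 17 / 166 = 0.1024


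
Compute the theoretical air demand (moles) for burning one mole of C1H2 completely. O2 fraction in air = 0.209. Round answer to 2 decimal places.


Balanced combustion: C1H2 + 1.5 O2 -> 1 CO2 + 1 H2O
O2 needed = C + H/4 = 1 + 2/4 = 1.50 moles
Air moles = O2 / 0.209 = 1.50 / 0.209 = 7.18 moles air


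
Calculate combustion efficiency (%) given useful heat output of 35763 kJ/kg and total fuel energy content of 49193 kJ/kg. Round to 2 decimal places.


Efficiency = (Q_useful / Q_fuel) * 100
Efficiency = (35763 / 49193) * 100
Efficiency = 0.7270 * 100 = 72.70%


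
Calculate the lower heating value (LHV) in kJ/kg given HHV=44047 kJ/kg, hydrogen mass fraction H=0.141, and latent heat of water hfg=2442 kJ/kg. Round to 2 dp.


LHV = HHV - hfg * 9 * H
Water correction = 2442 * 9 * 0.141 = 3098.898 kJ/kg
LHV = 44047 - 3098.898 = 40948.10 kJ/kg


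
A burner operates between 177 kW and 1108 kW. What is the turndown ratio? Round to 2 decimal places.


TDR = Q_max / Q_min
TDR = 1108 / 177 = 6.26


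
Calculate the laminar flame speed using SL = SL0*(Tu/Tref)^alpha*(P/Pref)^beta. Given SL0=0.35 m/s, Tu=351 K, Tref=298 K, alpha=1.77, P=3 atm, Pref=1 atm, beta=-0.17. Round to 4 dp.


SL = SL0 * (Tu/Tref)^alpha * (P/Pref)^beta
T ratio = 351/298 = 1.17785235
(T ratio)^alpha = 1.17785235^1.77 = 1.336075
(P/Pref)^beta = 3^(-0.17) = 0.829639
SL = 0.35 * 1.336075 * 0.829639 = 0.3880 m/s


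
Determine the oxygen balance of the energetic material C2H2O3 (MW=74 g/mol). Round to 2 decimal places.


OB = -1600 * (2C + H/2 - O) / MW
Inner = 2*2 + 2/2 - 3 = 2.00
OB = -1600 * 2.00 / 74 = -43.24%


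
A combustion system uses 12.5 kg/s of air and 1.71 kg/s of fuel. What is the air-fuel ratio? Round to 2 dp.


AFR = m_air / m_fuel
AFR = 12.5 / 1.71 = 7.31


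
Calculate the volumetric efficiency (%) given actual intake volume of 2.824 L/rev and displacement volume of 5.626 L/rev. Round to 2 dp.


eta_v = (V_actual / V_disp) * 100
Ratio = 2.824 / 5.626 = 0.5020
eta_v = 0.5020 * 100 = 50.20%


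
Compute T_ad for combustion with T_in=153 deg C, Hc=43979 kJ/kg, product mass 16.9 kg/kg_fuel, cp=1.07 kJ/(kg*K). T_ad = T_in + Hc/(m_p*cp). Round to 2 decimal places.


T_ad = T_in + Hc / (m_p * cp)
Denominator = 16.9 * 1.07 = 18.0830
Temperature rise = 43979 / 18.0830 = 2432.06 K
T_ad = 153 + 2432.06 = 2585.06 deg C


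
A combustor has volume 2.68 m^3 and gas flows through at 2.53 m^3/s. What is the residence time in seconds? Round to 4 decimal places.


tau = V / Q_flow
tau = 2.68 / 2.53 = 1.0593 s


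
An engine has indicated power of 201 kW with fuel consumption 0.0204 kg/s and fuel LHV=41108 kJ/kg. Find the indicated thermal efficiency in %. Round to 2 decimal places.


eta_ith = (IP / (mf * LHV)) * 100
Denominator = 0.0204 * 41108 = 838.6032 kW
eta_ith = (201 / 838.6032) * 100 = 23.97%


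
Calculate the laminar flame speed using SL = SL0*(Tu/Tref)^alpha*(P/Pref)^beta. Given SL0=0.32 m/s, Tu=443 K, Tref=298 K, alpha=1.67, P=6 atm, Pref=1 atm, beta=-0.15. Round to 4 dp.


SL = SL0 * (Tu/Tref)^alpha * (P/Pref)^beta
T ratio = 443/298 = 1.48657718
(T ratio)^alpha = 1.48657718^1.67 = 1.938890
(P/Pref)^beta = 6^(-0.15) = 0.764324
SL = 0.32 * 1.938890 * 0.764324 = 0.4742 m/s


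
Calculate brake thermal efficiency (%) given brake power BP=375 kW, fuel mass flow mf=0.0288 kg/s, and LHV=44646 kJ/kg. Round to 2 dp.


eta_BTE = (BP / (mf * LHV)) * 100
Denominator = 0.0288 * 44646 = 1285.8048 kW
eta_BTE = (375 / 1285.8048) * 100 = 29.16%


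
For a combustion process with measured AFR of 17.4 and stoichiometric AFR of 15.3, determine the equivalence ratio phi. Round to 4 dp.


phi = AFR_stoich / AFR_actual
phi = 15.3 / 17.4 = 0.8793


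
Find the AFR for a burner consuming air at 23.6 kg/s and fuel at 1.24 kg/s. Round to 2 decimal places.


AFR = m_air / m_fuel
AFR = 23.6 / 1.24 = 19.03


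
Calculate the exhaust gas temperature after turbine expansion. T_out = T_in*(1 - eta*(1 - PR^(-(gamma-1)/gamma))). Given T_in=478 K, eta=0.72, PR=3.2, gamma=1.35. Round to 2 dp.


T_out = T_in * (1 - eta * (1 - PR^(-(gamma-1)/gamma)))
Exponent = -(1.35-1)/1.35 = -0.25925926
PR^exp = 3.2^(-0.25925926) = 0.73966521
Factor = 1 - 0.72*(1 - 0.73966521) = 0.81255895
T_out = 478 * 0.81255895 = 388.40 K


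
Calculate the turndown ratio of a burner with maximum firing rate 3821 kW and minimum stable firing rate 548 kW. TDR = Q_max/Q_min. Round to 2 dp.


TDR = Q_max / Q_min
TDR = 3821 / 548 = 6.97


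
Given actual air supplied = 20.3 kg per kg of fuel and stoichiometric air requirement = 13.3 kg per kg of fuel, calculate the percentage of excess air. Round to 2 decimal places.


Excess air = actual - stoichiometric = 20.3 - 13.3 = 7.00 kg/kg fuel
Excess air % = (excess / stoich) * 100 = (7.00 / 13.3) * 100 = 52.63%


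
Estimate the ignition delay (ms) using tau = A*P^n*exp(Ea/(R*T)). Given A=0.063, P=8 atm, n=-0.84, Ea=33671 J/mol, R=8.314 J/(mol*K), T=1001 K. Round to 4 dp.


tau = A * P^n * exp(Ea/(R*T))
P^n = 8^(-0.84) = 0.17434296
Ea/(R*T) = 33671/(8.314*1001) = 4.045870
exp(Ea/(R*T)) = 57.160891
tau = 0.063 * 0.17434296 * 57.160891 = 0.6278 ms


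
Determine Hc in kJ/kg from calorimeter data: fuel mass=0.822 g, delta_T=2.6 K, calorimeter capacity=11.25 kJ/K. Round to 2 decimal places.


Hc = C_cal * delta_T / m_fuel
Q_released = 11.25 * 2.6 = 29.2500 kJ
m_fuel = 0.822 g = 0.822/1000 kg = 0.000822 kg
Hc = 29.2500 / 0.000822 = 35583.94 kJ/kg


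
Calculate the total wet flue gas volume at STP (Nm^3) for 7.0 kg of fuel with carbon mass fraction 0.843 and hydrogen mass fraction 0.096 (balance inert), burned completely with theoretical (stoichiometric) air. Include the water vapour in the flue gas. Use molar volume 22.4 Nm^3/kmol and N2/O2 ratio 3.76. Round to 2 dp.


Per kg fuel: CO2 = (C/12 kmol)*22.4 = (0.843/12)*22.4 = 1.57360 Nm^3
Per kg fuel: H2O = (H/2 kmol)*22.4 = (0.096/2)*22.4 = 1.07520 Nm^3
O2 needed per kg fuel = C/12 + H/4 = 0.843/12 + 0.096/4 = 0.09425000 kmol
Per kg fuel: N2 = O2*3.76*22.4 = 0.09425000*3.76*22.4 = 7.93811 Nm^3
Total per kg = 1.57360 + 1.07520 + 7.93811 = 10.58691 Nm^3
Total = 10.58691 * 7.0 = 74.11 Nm^3


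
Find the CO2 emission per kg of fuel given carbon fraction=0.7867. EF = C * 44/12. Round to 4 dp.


EF = C_frac * (M_CO2 / M_C)
EF = 0.7867 * (44/12)
EF = 0.7867 * 3.666667 = 2.8846 kg_CO2/kg_fuel


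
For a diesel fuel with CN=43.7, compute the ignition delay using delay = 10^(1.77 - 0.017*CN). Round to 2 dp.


delay = 10^(1.77 - 0.017*CN)
Exponent = 1.77 - 0.017*43.7 = 1.0271
delay = 10^1.0271 = 10.64 ms


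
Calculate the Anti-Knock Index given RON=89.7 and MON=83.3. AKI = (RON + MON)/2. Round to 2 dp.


AKI = (RON + MON) / 2
AKI = (89.7 + 83.3) / 2
AKI = 173.0 / 2 = 86.50


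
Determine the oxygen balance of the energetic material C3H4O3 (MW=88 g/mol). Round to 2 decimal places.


OB = -1600 * (2C + H/2 - O) / MW
Inner = 2*3 + 4/2 - 3 = 5.00
OB = -1600 * 5.00 / 88 = -90.91%


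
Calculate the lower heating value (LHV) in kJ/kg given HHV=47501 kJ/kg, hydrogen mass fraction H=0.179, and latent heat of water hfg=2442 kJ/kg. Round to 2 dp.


LHV = HHV - hfg * 9 * H
Water correction = 2442 * 9 * 0.179 = 3934.062 kJ/kg
LHV = 47501 - 3934.062 = 43566.94 kJ/kg


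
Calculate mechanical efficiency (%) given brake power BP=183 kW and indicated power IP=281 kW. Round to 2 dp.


eta_mech = (BP / IP) * 100
Ratio = 183 / 281 = 0.6512
eta_mech = 0.6512 * 100 = 65.12%


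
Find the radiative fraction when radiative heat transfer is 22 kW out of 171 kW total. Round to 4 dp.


f_rad = Q_rad / Q_total
f_rad = 22 / 171 = 0.1287


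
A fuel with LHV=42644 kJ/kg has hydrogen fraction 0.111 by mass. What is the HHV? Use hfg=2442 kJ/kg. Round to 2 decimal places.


HHV = LHV + hfg * 9 * H
Water addition = 2442 * 9 * 0.111 = 2439.558 kJ/kg
HHV = 42644 + 2439.558 = 45083.56 kJ/kg


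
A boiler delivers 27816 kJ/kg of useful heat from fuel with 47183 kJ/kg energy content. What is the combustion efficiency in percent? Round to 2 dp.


Efficiency = (Q_useful / Q_fuel) * 100
Efficiency = (27816 / 47183) * 100
Efficiency = 0.5895 * 100 = 58.95%


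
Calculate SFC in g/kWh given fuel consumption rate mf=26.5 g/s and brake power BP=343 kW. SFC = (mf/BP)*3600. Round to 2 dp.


SFC = (mf / BP) * 3600
Rate = 26.5 / 343 = 0.077259 g/(s*kW)
SFC = 0.077259 * 3600 = 278.13 g/kWh


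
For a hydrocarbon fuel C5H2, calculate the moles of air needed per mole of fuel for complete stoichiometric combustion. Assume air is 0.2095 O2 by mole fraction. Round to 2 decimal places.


Balanced combustion: C5H2 + 5.5 O2 -> 5 CO2 + 1 H2O
O2 needed = C + H/4 = 5 + 2/4 = 5.50 moles
Air moles = O2 / 0.2095 = 5.50 / 0.2095 = 26.25 moles air


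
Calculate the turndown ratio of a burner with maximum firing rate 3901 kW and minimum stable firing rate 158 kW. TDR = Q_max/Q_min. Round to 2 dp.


TDR = Q_max / Q_min
TDR = 3901 / 158 = 24.69


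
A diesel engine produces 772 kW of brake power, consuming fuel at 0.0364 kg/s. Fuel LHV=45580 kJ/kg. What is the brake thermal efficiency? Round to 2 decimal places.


eta_BTE = (BP / (mf * LHV)) * 100
Denominator = 0.0364 * 45580 = 1659.1120 kW
eta_BTE = (772 / 1659.1120) * 100 = 46.53%


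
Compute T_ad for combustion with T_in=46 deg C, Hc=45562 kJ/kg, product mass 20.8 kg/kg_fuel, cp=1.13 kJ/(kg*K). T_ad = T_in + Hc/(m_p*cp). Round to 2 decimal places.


T_ad = T_in + Hc / (m_p * cp)
Denominator = 20.8 * 1.13 = 23.5040
Temperature rise = 45562 / 23.5040 = 1938.48 K
T_ad = 46 + 1938.48 = 1984.48 deg C


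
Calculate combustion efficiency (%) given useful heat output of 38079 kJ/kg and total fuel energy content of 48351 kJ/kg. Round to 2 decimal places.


Efficiency = (Q_useful / Q_fuel) * 100
Efficiency = (38079 / 48351) * 100
Efficiency = 0.7876 * 100 = 78.76%


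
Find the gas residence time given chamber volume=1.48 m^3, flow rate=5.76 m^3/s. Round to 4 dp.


tau = V / Q_flow
tau = 1.48 / 5.76 = 0.2569 s


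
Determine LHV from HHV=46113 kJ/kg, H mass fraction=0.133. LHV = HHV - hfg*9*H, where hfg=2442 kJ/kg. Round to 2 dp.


LHV = HHV - hfg * 9 * H
Water correction = 2442 * 9 * 0.133 = 2923.074 kJ/kg
LHV = 46113 - 2923.074 = 43189.93 kJ/kg


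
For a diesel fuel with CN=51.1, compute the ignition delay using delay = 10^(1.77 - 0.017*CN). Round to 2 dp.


delay = 10^(1.77 - 0.017*CN)
Exponent = 1.77 - 0.017*51.1 = 0.9013
delay = 10^0.9013 = 7.97 ms


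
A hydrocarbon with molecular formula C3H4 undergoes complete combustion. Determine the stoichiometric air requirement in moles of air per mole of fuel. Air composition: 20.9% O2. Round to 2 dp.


Balanced combustion: C3H4 + 4 O2 -> 3 CO2 + 2 H2O
O2 needed = C + H/4 = 3 + 4/4 = 4.00 moles
Air moles = O2 / 0.209 = 4.00 / 0.209 = 19.14 moles air


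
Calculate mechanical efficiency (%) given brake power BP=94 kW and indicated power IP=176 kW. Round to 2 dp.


eta_mech = (BP / IP) * 100
Ratio = 94 / 176 = 0.5341
eta_mech = 0.5341 * 100 = 53.41%


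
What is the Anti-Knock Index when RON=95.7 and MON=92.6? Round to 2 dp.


AKI = (RON + MON) / 2
AKI = (95.7 + 92.6) / 2
AKI = 188.3 / 2 = 94.15


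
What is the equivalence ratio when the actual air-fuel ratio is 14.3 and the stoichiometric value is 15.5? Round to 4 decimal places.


phi = AFR_stoich / AFR_actual
phi = 15.5 / 14.3 = 1.0839


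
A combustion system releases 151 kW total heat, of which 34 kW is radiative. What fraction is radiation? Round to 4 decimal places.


f_rad = Q_rad / Q_total
f_rad = 34 / 151 = 0.2252


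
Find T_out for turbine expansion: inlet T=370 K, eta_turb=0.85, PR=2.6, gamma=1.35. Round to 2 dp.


T_out = T_in * (1 - eta * (1 - PR^(-(gamma-1)/gamma)))
Exponent = -(1.35-1)/1.35 = -0.25925926
PR^exp = 2.6^(-0.25925926) = 0.78057442
Factor = 1 - 0.85*(1 - 0.78057442) = 0.81348826
T_out = 370 * 0.81348826 = 300.99 K


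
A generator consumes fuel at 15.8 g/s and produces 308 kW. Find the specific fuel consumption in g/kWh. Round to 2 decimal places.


SFC = (mf / BP) * 3600
Rate = 15.8 / 308 = 0.051299 g/(s*kW)
SFC = 0.051299 * 3600 = 184.68 g/kWh


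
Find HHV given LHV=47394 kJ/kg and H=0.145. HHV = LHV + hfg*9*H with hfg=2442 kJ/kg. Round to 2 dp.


HHV = LHV + hfg * 9 * H
Water addition = 2442 * 9 * 0.145 = 3186.810 kJ/kg
HHV = 47394 + 3186.810 = 50580.81 kJ/kg


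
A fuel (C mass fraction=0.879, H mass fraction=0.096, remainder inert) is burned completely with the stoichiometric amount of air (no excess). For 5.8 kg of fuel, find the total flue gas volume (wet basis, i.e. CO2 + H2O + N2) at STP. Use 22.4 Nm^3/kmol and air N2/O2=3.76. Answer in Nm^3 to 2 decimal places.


Per kg fuel: CO2 = (C/12 kmol)*22.4 = (0.879/12)*22.4 = 1.64080 Nm^3
Per kg fuel: H2O = (H/2 kmol)*22.4 = (0.096/2)*22.4 = 1.07520 Nm^3
O2 needed per kg fuel = C/12 + H/4 = 0.879/12 + 0.096/4 = 0.09725000 kmol
Per kg fuel: N2 = O2*3.76*22.4 = 0.09725000*3.76*22.4 = 8.19078 Nm^3
Total per kg = 1.64080 + 1.07520 + 8.19078 = 10.90678 Nm^3
Total = 10.90678 * 5.8 = 63.26 Nm^3


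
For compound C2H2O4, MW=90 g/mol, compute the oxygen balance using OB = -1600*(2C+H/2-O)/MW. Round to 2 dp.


OB = -1600 * (2C + H/2 - O) / MW
Inner = 2*2 + 2/2 - 4 = 1.00
OB = -1600 * 1.00 / 90 = -17.78%


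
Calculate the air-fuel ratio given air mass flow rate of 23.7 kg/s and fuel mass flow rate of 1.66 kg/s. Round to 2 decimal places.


AFR = m_air / m_fuel
AFR = 23.7 / 1.66 = 14.28


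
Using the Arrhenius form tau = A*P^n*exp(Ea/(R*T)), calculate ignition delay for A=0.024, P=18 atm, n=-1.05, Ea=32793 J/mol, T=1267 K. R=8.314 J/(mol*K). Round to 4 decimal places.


tau = A * P^n * exp(Ea/(R*T))
P^n = 18^(-1.05) = 0.04807993
Ea/(R*T) = 32793/(8.314*1267) = 3.113110
exp(Ea/(R*T)) = 22.490890
tau = 0.024 * 0.04807993 * 22.490890 = 0.0260 ms


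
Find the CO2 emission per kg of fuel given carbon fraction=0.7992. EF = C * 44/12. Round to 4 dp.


EF = C_frac * (M_CO2 / M_C)
EF = 0.7992 * (44/12)
EF = 0.7992 * 3.666667 = 2.9304 kg_CO2/kg_fuel


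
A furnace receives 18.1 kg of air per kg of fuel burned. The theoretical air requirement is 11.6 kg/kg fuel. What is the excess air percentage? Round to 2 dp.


Excess air = actual - stoichiometric = 18.1 - 11.6 = 6.50 kg/kg fuel
Excess air % = (excess / stoich) * 100 = (6.50 / 11.6) * 100 = 56.03%


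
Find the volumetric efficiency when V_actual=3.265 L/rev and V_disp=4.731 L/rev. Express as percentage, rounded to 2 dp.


eta_v = (V_actual / V_disp) * 100
Ratio = 3.265 / 4.731 = 0.6901
eta_v = 0.6901 * 100 = 69.01%


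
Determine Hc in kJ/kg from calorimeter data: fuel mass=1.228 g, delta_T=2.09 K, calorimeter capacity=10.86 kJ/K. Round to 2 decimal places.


Hc = C_cal * delta_T / m_fuel
Q_released = 10.86 * 2.09 = 22.6974 kJ
m_fuel = 1.228 g = 1.228/1000 kg = 0.001228 kg
Hc = 22.6974 / 0.001228 = 18483.22 kJ/kg


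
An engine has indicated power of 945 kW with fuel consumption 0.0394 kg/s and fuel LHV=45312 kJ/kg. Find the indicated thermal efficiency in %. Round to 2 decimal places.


eta_ith = (IP / (mf * LHV)) * 100
Denominator = 0.0394 * 45312 = 1785.2928 kW
eta_ith = (945 / 1785.2928) * 100 = 52.93%


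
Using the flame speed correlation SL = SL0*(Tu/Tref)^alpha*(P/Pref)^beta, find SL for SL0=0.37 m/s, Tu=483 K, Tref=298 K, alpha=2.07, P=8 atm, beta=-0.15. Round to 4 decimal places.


SL = SL0 * (Tu/Tref)^alpha * (P/Pref)^beta
T ratio = 483/298 = 1.62080537
(T ratio)^alpha = 1.62080537^2.07 = 2.717333
(P/Pref)^beta = 8^(-0.15) = 0.732043
SL = 0.37 * 2.717333 * 0.732043 = 0.7360 m/s


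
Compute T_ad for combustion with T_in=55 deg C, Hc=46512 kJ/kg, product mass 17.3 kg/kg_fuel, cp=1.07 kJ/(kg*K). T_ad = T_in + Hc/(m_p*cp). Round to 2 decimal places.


T_ad = T_in + Hc / (m_p * cp)
Denominator = 17.3 * 1.07 = 18.5110
Temperature rise = 46512 / 18.5110 = 2512.67 K
T_ad = 55 + 2512.67 = 2567.67 deg C


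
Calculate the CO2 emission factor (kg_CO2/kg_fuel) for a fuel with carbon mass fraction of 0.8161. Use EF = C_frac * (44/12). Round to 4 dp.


EF = C_frac * (M_CO2 / M_C)
EF = 0.8161 * (44/12)
EF = 0.8161 * 3.666667 = 2.9924 kg_CO2/kg_fuel


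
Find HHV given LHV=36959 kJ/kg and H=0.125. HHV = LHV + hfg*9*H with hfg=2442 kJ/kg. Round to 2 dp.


HHV = LHV + hfg * 9 * H
Water addition = 2442 * 9 * 0.125 = 2747.250 kJ/kg
HHV = 36959 + 2747.250 = 39706.25 kJ/kg


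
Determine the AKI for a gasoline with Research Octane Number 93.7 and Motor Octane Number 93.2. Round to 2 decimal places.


AKI = (RON + MON) / 2
AKI = (93.7 + 93.2) / 2
AKI = 186.9 / 2 = 93.45


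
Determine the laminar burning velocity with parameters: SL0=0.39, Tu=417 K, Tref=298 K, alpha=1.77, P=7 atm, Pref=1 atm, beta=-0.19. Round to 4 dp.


SL = SL0 * (Tu/Tref)^alpha * (P/Pref)^beta
T ratio = 417/298 = 1.39932886
(T ratio)^alpha = 1.39932886^1.77 = 1.812500
(P/Pref)^beta = 7^(-0.19) = 0.690926
SL = 0.39 * 1.812500 * 0.690926 = 0.4884 m/s


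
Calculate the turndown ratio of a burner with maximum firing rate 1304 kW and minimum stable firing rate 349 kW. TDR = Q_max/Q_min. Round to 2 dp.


TDR = Q_max / Q_min
TDR = 1304 / 349 = 3.74


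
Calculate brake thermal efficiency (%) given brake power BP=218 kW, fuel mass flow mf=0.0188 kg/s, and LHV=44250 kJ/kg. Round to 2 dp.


eta_BTE = (BP / (mf * LHV)) * 100
Denominator = 0.0188 * 44250 = 831.9000 kW
eta_BTE = (218 / 831.9000) * 100 = 26.21%


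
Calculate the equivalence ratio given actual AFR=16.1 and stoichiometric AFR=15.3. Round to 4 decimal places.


phi = AFR_stoich / AFR_actual
phi = 15.3 / 16.1 = 0.9503


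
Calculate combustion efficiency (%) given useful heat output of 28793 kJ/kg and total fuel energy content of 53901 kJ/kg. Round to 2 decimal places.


Efficiency = (Q_useful / Q_fuel) * 100
Efficiency = (28793 / 53901) * 100
Efficiency = 0.5342 * 100 = 53.42%


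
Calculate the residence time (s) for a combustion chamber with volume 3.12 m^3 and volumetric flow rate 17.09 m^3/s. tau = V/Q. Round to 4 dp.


tau = V / Q_flow
tau = 3.12 / 17.09 = 0.1826 s


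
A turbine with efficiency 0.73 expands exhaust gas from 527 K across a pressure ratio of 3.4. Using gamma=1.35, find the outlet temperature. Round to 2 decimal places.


T_out = T_in * (1 - eta * (1 - PR^(-(gamma-1)/gamma)))
Exponent = -(1.35-1)/1.35 = -0.25925926
PR^exp = 3.4^(-0.25925926) = 0.72813041
Factor = 1 - 0.73*(1 - 0.72813041) = 0.80153520
T_out = 527 * 0.80153520 = 422.41 K


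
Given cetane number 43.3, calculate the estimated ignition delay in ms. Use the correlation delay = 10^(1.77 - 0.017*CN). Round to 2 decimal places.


delay = 10^(1.77 - 0.017*CN)
Exponent = 1.77 - 0.017*43.3 = 1.0339
delay = 10^1.0339 = 10.81 ms


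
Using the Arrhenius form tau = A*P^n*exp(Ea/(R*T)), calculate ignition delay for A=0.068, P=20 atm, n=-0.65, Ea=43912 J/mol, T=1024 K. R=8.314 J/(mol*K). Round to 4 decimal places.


tau = A * P^n * exp(Ea/(R*T))
P^n = 20^(-0.65) = 0.14266929
Ea/(R*T) = 43912/(8.314*1024) = 5.157904
exp(Ea/(R*T)) = 173.799761
tau = 0.068 * 0.14266929 * 173.799761 = 1.6861 ms


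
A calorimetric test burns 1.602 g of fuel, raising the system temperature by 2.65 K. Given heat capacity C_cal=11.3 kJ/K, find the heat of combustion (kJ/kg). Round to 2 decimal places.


Hc = C_cal * delta_T / m_fuel
Q_released = 11.3 * 2.65 = 29.9450 kJ
m_fuel = 1.602 g = 1.602/1000 kg = 0.001602 kg
Hc = 29.9450 / 0.001602 = 18692.26 kJ/kg


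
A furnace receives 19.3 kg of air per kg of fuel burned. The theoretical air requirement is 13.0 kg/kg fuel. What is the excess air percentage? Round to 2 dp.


Excess air = actual - stoichiometric = 19.3 - 13.0 = 6.30 kg/kg fuel
Excess air % = (excess / stoich) * 100 = (6.30 / 13.0) * 100 = 48.46%


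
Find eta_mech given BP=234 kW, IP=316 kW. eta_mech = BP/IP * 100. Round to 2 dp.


eta_mech = (BP / IP) * 100
Ratio = 234 / 316 = 0.7405
eta_mech = 0.7405 * 100 = 74.05%


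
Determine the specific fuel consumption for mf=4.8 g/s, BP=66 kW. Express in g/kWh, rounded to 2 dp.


SFC = (mf / BP) * 3600
Rate = 4.8 / 66 = 0.072727 g/(s*kW)
SFC = 0.072727 * 3600 = 261.82 g/kWh


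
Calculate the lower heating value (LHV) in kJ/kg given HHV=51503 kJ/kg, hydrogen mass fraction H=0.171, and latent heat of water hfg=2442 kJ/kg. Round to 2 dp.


LHV = HHV - hfg * 9 * H
Water correction = 2442 * 9 * 0.171 = 3758.238 kJ/kg
LHV = 51503 - 3758.238 = 47744.76 kJ/kg


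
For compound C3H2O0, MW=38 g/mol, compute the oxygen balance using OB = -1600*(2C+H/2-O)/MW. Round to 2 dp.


OB = -1600 * (2C + H/2 - O) / MW
Inner = 2*3 + 2/2 - 0 = 7.00
OB = -1600 * 7.00 / 38 = -294.74%


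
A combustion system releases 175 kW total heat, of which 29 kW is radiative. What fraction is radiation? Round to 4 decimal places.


f_rad = Q_rad / Q_total
f_rad = 29 / 175 = 0.1657


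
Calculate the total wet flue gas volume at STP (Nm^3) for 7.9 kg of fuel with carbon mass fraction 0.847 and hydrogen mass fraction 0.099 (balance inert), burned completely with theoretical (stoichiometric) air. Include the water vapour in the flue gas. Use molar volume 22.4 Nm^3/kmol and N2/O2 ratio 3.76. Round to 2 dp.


Per kg fuel: CO2 = (C/12 kmol)*22.4 = (0.847/12)*22.4 = 1.58107 Nm^3
Per kg fuel: H2O = (H/2 kmol)*22.4 = (0.099/2)*22.4 = 1.10880 Nm^3
O2 needed per kg fuel = C/12 + H/4 = 0.847/12 + 0.099/4 = 0.09533333 kmol
Per kg fuel: N2 = O2*3.76*22.4 = 0.09533333*3.76*22.4 = 8.02935 Nm^3
Total per kg = 1.58107 + 1.10880 + 8.02935 = 10.71922 Nm^3
Total = 10.71922 * 7.9 = 84.68 Nm^3


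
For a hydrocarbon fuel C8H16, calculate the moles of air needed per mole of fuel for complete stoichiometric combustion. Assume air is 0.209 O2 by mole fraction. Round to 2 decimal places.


Balanced combustion: C8H16 + 12 O2 -> 8 CO2 + 8 H2O
O2 needed = C + H/4 = 8 + 16/4 = 12.00 moles
Air moles = O2 / 0.209 = 12.00 / 0.209 = 57.42 moles air


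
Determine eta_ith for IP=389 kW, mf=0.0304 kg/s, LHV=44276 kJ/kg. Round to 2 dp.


eta_ith = (IP / (mf * LHV)) * 100
Denominator = 0.0304 * 44276 = 1345.9904 kW
eta_ith = (389 / 1345.9904) * 100 = 28.90%


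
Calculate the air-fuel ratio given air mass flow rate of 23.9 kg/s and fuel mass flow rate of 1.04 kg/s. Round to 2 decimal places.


AFR = m_air / m_fuel
AFR = 23.9 / 1.04 = 22.98


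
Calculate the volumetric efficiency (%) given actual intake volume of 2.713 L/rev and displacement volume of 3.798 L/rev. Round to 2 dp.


eta_v = (V_actual / V_disp) * 100
Ratio = 2.713 / 3.798 = 0.7143
eta_v = 0.7143 * 100 = 71.43%


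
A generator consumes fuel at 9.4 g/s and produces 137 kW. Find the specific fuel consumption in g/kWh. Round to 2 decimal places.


SFC = (mf / BP) * 3600
Rate = 9.4 / 137 = 0.068613 g/(s*kW)
SFC = 0.068613 * 3600 = 247.01 g/kWh


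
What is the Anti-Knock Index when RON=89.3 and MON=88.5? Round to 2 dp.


AKI = (RON + MON) / 2
AKI = (89.3 + 88.5) / 2
AKI = 177.8 / 2 = 88.90


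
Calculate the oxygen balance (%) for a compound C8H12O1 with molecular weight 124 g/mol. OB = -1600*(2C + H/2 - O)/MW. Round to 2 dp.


OB = -1600 * (2C + H/2 - O) / MW
Inner = 2*8 + 12/2 - 1 = 21.00
OB = -1600 * 21.00 / 124 = -270.97%


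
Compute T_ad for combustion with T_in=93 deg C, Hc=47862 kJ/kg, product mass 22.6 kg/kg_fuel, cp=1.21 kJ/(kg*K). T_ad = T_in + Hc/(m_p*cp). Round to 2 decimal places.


T_ad = T_in + Hc / (m_p * cp)
Denominator = 22.6 * 1.21 = 27.3460
Temperature rise = 47862 / 27.3460 = 1750.24 K
T_ad = 93 + 1750.24 = 1843.24 deg C


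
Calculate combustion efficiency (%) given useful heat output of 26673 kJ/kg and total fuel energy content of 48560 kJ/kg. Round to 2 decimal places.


Efficiency = (Q_useful / Q_fuel) * 100
Efficiency = (26673 / 48560) * 100
Efficiency = 0.5493 * 100 = 54.93%


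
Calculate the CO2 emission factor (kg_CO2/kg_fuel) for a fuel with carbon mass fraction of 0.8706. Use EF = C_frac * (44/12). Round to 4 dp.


EF = C_frac * (M_CO2 / M_C)
EF = 0.8706 * (44/12)
EF = 0.8706 * 3.666667 = 3.1922 kg_CO2/kg_fuel


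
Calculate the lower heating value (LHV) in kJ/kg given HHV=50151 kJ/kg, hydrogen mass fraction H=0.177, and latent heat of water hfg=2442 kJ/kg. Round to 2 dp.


LHV = HHV - hfg * 9 * H
Water correction = 2442 * 9 * 0.177 = 3890.106 kJ/kg
LHV = 50151 - 3890.106 = 46260.89 kJ/kg


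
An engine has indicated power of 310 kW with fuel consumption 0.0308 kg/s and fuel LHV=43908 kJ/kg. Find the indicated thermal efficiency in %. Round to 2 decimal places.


eta_ith = (IP / (mf * LHV)) * 100
Denominator = 0.0308 * 43908 = 1352.3664 kW
eta_ith = (310 / 1352.3664) * 100 = 22.92%
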